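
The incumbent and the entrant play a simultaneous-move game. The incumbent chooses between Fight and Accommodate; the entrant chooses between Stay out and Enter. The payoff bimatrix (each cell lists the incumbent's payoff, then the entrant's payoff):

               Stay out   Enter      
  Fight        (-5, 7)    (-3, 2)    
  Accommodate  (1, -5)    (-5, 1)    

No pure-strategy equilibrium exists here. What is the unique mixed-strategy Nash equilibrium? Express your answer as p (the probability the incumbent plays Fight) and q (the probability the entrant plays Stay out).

p = 6/11, q = 1/4

In a mixed equilibrium the entrant is indifferent between Stay out and Enter; this condition fixes p.
  the entrant's payoff from Stay out: p·7 + (1−p)·(-5) = 12p - 5
  the entrant's payoff from Enter: p·2 + (1−p)·1 = p + 1
  12p - 5 = p + 1  ⇒  11p = 6  ⇒  p = 6/11.
The entrant's mix must leave the incumbent indifferent between Fight and Accommodate.
  the incumbent's payoff from Fight: q·(-5) + (1−q)·(-3) = -2q - 3
  the incumbent's payoff from Accommodate: q·1 + (1−q)·(-5) = 6q - 5
  -2q - 3 = 6q - 5  ⇒  -8q = -2  ⇒  q = 1/4.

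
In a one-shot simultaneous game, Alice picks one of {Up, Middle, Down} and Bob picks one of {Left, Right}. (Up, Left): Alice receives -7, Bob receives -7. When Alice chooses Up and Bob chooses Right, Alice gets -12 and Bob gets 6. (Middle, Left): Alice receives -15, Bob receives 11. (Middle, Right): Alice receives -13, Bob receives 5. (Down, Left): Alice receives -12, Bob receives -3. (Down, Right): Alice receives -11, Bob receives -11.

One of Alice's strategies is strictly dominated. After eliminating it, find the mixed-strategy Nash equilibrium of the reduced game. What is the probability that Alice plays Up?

p = 8/21

Alice's strategy Middle is strictly dominated by Down: -12 > -15 and -11 > -13. Eliminate Middle.
Set Bob's expected payoff from Left equal to that from Right:
  Bob's payoff to Left: p·(-7) + (1−p)·(-3) = -4p - 3
  Bob's payoff to Right: p·6 + (1−p)·(-11) = 17p - 11
  -4p - 3 = 17p - 11  ⇒  -21p = -8  ⇒  p = 8/21.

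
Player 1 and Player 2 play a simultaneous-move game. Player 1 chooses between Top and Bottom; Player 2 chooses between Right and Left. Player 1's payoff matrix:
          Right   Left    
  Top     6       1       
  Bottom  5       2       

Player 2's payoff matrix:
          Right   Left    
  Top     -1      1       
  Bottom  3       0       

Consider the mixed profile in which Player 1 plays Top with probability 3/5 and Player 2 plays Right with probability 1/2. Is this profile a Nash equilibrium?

Yes

Check Player 2's indifference given Player 1's mix p = 3/5:
  payoff from Right = 3/5; payoff from Left = 3/5 — equal.
Check Player 1's indifference given Player 2's mix q = 1/2:
  payoff from Top = 7/2; payoff from Bottom = 7/2 — equal.
Both players are indifferent, so neither can profitably deviate.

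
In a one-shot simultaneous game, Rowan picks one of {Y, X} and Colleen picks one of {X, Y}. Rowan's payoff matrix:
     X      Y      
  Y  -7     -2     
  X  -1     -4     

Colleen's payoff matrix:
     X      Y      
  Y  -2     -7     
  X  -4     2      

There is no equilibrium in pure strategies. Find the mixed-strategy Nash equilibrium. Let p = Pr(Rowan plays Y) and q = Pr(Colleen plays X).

p = 6/11, q = 1/4

For Colleen to be willing to mix, Colleen must be indifferent between X and Y, which pins down Rowan's mix.
  Colleen's payoff from X: p·(-2) + (1−p)·(-4) = 2p - 4
  Colleen's payoff from Y: p·(-7) + (1−p)·2 = -9p + 2
  2p - 4 = -9p + 2  ⇒  11p = 6  ⇒  p = 6/11.
Colleen's mix must leave Rowan indifferent between Y and X.
  Rowan's payoff from Y: q·(-7) + (1−q)·(-2) = -5q - 2
  Rowan's payoff from X: q·(-1) + (1−q)·(-4) = 3q - 4
  -5q - 2 = 3q - 4  ⇒  -8q = -2  ⇒  q = 1/4.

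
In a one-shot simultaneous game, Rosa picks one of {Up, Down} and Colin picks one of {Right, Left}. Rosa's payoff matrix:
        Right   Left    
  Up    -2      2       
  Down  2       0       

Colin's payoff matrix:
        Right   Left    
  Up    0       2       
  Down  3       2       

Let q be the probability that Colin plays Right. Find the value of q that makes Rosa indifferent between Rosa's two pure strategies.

Colin's mix must leave Rosa indifferent between Up and Down.
  Rosa's expected payoff from Up: q·(-2) + (1−q)·2 = -4q + 2
  Rosa's expected payoff from Down: q·2 + (1−q)·0 = 2q
  -4q + 2 = 2q  ⇒  -6q = -2  ⇒  q = 1/3.

q = 1/3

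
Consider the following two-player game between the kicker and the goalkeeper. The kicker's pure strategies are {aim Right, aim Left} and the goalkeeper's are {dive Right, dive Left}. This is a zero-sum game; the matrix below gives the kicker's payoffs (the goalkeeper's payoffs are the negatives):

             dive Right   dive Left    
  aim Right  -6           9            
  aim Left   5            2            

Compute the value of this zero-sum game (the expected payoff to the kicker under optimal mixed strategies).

v = 19/6

The kicker's indifference between aim Right and aim Left determines the goalkeeper's mixing probability q:
  the kicker's payoff from aim Right: q·(-6) + (1−q)·9 = -15q + 9
  the kicker's payoff from aim Left: q·5 + (1−q)·2 = 3q + 2
  -15q + 9 = 3q + 2  ⇒  -18q = -7  ⇒  q = 7/18.
The value is the kicker's expected payoff against this mix (using aim Right): (7/18)·(-6) + (11/18)·9 = 19/6.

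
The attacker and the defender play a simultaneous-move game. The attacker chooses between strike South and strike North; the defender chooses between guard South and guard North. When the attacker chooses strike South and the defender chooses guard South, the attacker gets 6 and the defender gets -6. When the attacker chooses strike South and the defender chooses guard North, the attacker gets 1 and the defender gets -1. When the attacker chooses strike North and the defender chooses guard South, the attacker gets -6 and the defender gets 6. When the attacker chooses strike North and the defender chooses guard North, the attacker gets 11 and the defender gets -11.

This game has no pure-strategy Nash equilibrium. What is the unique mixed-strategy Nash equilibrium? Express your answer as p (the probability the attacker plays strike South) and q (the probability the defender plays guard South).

p = 17/22, q = 5/11

In a mixed equilibrium the defender is indifferent between guard South and guard North; this condition fixes p.
  the defender's expected payoff from guard South: p·(-6) + (1−p)·6 = -12p + 6
  the defender's expected payoff from guard North: p·(-1) + (1−p)·(-11) = 10p - 11
  -12p + 6 = 10p - 11  ⇒  -22p = -17  ⇒  p = 17/22.
The attacker's indifference between strike South and strike North determines the defender's mixing probability q:
  the attacker's payoff to strike South: q·6 + (1−q)·1 = 5q + 1
  the attacker's payoff to strike North: q·(-6) + (1−q)·11 = -17q + 11
  5q + 1 = -17q + 11  ⇒  22q = 10  ⇒  q = 5/11.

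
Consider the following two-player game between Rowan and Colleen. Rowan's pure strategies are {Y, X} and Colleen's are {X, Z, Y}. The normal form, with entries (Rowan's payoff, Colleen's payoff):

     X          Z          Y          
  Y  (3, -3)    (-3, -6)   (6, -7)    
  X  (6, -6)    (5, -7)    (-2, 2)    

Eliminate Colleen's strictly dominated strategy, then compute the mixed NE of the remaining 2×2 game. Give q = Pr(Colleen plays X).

Colleen's strategy Z is strictly dominated by X: -3 > -6 and -6 > -7. Eliminate Z.
Set Rowan's expected payoff from Y equal to that from X:
  Rowan's payoff from Y: q·3 + (1−q)·6 = -3q + 6
  Rowan's payoff from X: q·6 + (1−q)·(-2) = 8q - 2
  -3q + 6 = 8q - 2  ⇒  -11q = -8  ⇒  q = 8/11.

q = 8/11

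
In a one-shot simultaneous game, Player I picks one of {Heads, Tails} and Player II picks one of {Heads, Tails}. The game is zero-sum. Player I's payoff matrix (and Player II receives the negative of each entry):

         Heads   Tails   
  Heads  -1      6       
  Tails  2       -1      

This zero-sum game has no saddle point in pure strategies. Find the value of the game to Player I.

v = 11/10

Player II's mix must leave Player I indifferent between Heads and Tails.
  Player I's payoff to Heads: q·(-1) + (1−q)·6 = -7q + 6
  Player I's payoff to Tails: q·2 + (1−q)·(-1) = 3q - 1
  -7q + 6 = 3q - 1  ⇒  -10q = -7  ⇒  q = 7/10.
The value is Player I's expected payoff against this mix (using Heads): (7/10)·(-1) + (3/10)·6 = 11/10.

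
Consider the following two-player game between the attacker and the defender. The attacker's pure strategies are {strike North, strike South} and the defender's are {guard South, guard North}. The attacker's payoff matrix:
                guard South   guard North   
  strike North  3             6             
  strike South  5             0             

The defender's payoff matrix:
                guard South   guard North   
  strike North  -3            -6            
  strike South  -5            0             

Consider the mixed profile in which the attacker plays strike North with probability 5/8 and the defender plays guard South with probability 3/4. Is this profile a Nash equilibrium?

Yes

Check the defender's indifference given the attacker's mix p = 5/8:
  payoff from guard South = -15/4; payoff from guard North = -15/4 — equal.
Check the attacker's indifference given the defender's mix q = 3/4:
  payoff from strike North = 15/4; payoff from strike South = 15/4 — equal.
Both players are indifferent, so neither can profitably deviate.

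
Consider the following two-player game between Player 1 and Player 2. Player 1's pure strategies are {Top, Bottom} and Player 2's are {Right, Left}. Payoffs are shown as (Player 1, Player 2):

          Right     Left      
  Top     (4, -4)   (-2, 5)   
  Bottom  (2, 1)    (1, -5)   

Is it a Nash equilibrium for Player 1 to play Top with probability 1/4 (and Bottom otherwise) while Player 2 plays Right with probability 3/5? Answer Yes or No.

No

Given Player 1's mix p = 1/4, Player 2's payoff from Right is -1/4 but from Left is -5/2. Player 2 strictly prefers Right, so Player 2 would not mix.
So the proposed profile is not a Nash equilibrium.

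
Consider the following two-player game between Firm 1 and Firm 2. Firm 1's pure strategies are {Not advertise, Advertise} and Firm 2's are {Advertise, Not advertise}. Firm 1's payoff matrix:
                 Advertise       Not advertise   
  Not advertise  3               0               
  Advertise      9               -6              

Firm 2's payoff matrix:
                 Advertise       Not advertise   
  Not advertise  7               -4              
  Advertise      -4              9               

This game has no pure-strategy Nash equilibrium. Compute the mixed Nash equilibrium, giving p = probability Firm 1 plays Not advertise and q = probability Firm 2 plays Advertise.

p = 13/24, q = 1/2

In a mixed equilibrium Firm 2 is indifferent between Advertise and Not advertise; this condition fixes p.
  Firm 2's payoff to Advertise: p·7 + (1−p)·(-4) = 11p - 4
  Firm 2's payoff to Not advertise: p·(-4) + (1−p)·9 = -13p + 9
  11p - 4 = -13p + 9  ⇒  24p = 13  ⇒  p = 13/24.
Firm 1's indifference between Not advertise and Advertise determines Firm 2's mixing probability q:
  Firm 1's payoff to Not advertise: q·3 + (1−q)·0 = 3q
  Firm 1's payoff to Advertise: q·9 + (1−q)·(-6) = 15q - 6
  3q = 15q - 6  ⇒  -12q = -6  ⇒  q = 1/2.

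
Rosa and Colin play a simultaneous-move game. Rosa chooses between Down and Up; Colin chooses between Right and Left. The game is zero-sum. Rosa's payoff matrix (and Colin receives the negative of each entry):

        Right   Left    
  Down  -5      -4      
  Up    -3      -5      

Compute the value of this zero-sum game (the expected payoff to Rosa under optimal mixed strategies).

v = -13/3

Set Rosa's expected payoff from Down equal to that from Up:
  Rosa's payoff to Down: q·(-5) + (1−q)·(-4) = -q - 4
  Rosa's payoff to Up: q·(-3) + (1−q)·(-5) = 2q - 5
  -q - 4 = 2q - 5  ⇒  -3q = -1  ⇒  q = 1/3.
The value is Rosa's expected payoff against this mix (using Down): (1/3)·(-5) + (2/3)·(-4) = -13/3.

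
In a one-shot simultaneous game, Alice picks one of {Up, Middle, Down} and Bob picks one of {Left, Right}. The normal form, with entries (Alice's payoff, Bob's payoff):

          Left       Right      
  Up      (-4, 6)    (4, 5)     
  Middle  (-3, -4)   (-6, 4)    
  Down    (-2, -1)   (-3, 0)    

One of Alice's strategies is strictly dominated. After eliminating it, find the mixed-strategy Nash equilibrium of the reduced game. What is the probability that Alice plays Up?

p = 1/2

Alice's strategy Middle is strictly dominated by Down: -2 > -3 and -3 > -6. Eliminate Middle.
Bob's indifference between Left and Right determines Alice's mixing probability p:
  Bob's payoff from Left: p·6 + (1−p)·(-1) = 7p - 1
  Bob's payoff from Right: p·5 + (1−p)·0 = 5p
  7p - 1 = 5p  ⇒  2p = 1  ⇒  p = 1/2.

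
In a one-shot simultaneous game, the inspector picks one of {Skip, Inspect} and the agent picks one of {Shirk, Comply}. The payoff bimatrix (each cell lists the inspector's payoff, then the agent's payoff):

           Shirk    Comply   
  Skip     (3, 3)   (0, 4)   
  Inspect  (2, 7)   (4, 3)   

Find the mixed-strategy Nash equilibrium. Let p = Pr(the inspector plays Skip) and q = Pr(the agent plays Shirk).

In a mixed equilibrium the agent is indifferent between Shirk and Comply; this condition fixes p.
  the agent's payoff to Shirk: p·3 + (1−p)·7 = -4p + 7
  the agent's payoff to Comply: p·4 + (1−p)·3 = p + 3
  -4p + 7 = p + 3  ⇒  -5p = -4  ⇒  p = 4/5.
For the inspector to be willing to mix, the inspector must be indifferent between Skip and Inspect, which pins down the agent's mix.
  the inspector's payoff from Skip: q·3 + (1−q)·0 = 3q
  the inspector's payoff from Inspect: q·2 + (1−q)·4 = -2q + 4
  3q = -2q + 4  ⇒  5q = 4  ⇒  q = 4/5.

p = 4/5, q = 4/5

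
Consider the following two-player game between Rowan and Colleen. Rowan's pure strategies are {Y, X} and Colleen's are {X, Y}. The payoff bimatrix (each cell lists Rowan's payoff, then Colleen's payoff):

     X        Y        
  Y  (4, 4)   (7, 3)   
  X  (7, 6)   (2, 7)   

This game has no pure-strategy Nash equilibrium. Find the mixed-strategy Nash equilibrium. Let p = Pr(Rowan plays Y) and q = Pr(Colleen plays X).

p = 1/2, q = 5/8

Rowan's mix must leave Colleen indifferent between X and Y.
  Colleen's payoff from X: p·4 + (1−p)·6 = -2p + 6
  Colleen's payoff from Y: p·3 + (1−p)·7 = -4p + 7
  -2p + 6 = -4p + 7  ⇒  2p = 1  ⇒  p = 1/2.
Set Rowan's expected payoff from Y equal to that from X:
  Rowan's payoff to Y: q·4 + (1−q)·7 = -3q + 7
  Rowan's payoff to X: q·7 + (1−q)·2 = 5q + 2
  -3q + 7 = 5q + 2  ⇒  -8q = -5  ⇒  q = 5/8.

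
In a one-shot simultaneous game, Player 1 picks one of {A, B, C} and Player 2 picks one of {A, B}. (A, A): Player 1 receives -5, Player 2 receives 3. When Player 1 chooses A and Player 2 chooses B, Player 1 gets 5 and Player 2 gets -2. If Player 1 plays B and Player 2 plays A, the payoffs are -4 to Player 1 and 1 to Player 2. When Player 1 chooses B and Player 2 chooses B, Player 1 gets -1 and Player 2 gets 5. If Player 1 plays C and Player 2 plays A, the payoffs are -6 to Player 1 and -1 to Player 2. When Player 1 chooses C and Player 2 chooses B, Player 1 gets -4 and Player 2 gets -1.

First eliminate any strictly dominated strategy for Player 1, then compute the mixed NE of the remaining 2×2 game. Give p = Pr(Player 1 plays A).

p = 4/9

Player 1's strategy C is strictly dominated by B: -4 > -6 and -1 > -4. Eliminate C.
For Player 2 to be willing to mix, Player 2 must be indifferent between A and B, which pins down Player 1's mix.
  Player 2's expected payoff from A: p·3 + (1−p)·1 = 2p + 1
  Player 2's expected payoff from B: p·(-2) + (1−p)·5 = -7p + 5
  2p + 1 = -7p + 5  ⇒  9p = 4  ⇒  p = 4/9.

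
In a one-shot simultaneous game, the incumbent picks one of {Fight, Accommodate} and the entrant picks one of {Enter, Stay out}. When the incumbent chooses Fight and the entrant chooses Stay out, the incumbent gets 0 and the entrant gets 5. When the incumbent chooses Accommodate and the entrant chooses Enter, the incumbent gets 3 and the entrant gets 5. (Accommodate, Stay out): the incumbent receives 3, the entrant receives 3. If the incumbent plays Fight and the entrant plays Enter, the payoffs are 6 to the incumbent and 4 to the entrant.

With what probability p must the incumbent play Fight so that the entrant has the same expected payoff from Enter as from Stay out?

For the entrant to be willing to mix, the entrant must be indifferent between Enter and Stay out, which pins down the incumbent's mix.
  the entrant's payoff to Enter: p·4 + (1−p)·5 = -p + 5
  the entrant's payoff to Stay out: p·5 + (1−p)·3 = 2p + 3
  -p + 5 = 2p + 3  ⇒  -3p = -2  ⇒  p = 2/3.

p = 2/3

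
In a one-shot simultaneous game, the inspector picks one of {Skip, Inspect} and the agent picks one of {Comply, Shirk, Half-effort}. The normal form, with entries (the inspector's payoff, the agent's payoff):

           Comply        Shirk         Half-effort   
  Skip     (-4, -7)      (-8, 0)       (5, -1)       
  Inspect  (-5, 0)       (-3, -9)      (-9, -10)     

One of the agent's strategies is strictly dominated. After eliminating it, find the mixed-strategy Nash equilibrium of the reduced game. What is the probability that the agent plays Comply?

The agent's strategy Half-effort is strictly dominated by Shirk: 0 > -1 and -9 > -10. Eliminate Half-effort.
In a mixed equilibrium the inspector is indifferent between Skip and Inspect; this condition fixes q.
  the inspector's payoff to Skip: q·(-4) + (1−q)·(-8) = 4q - 8
  the inspector's payoff to Inspect: q·(-5) + (1−q)·(-3) = -2q - 3
  4q - 8 = -2q - 3  ⇒  6q = 5  ⇒  q = 5/6.

q = 5/6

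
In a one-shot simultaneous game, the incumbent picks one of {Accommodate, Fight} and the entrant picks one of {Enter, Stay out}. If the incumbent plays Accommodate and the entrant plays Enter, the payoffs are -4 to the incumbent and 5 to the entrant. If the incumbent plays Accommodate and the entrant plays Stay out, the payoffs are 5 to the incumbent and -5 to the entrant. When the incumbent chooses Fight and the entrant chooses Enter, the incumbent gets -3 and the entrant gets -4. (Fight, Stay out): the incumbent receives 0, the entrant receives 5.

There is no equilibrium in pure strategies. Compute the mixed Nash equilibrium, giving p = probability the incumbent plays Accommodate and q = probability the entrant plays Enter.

p = 9/19, q = 5/6

The incumbent's mix must leave the entrant indifferent between Enter and Stay out.
  the entrant's payoff to Enter: p·5 + (1−p)·(-4) = 9p - 4
  the entrant's payoff to Stay out: p·(-5) + (1−p)·5 = -10p + 5
  9p - 4 = -10p + 5  ⇒  19p = 9  ⇒  p = 9/19.
Set the incumbent's expected payoff from Accommodate equal to that from Fight:
  the incumbent's payoff from Accommodate: q·(-4) + (1−q)·5 = -9q + 5
  the incumbent's payoff from Fight: q·(-3) + (1−q)·0 = -3q
  -9q + 5 = -3q  ⇒  -6q = -5  ⇒  q = 5/6.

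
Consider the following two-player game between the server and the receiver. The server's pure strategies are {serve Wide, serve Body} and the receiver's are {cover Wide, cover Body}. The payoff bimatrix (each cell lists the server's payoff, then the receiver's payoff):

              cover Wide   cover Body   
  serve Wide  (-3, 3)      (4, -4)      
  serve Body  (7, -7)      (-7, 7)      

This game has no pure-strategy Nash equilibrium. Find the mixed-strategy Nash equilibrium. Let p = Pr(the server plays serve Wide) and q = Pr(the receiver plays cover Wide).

p = 2/3, q = 11/21

Set the receiver's expected payoff from cover Wide equal to that from cover Body:
  the receiver's expected payoff from cover Wide: p·3 + (1−p)·(-7) = 10p - 7
  the receiver's expected payoff from cover Body: p·(-4) + (1−p)·7 = -11p + 7
  10p - 7 = -11p + 7  ⇒  21p = 14  ⇒  p = 2/3.
For the server to be willing to mix, the server must be indifferent between serve Wide and serve Body, which pins down the receiver's mix.
  the server's expected payoff from serve Wide: q·(-3) + (1−q)·4 = -7q + 4
  the server's expected payoff from serve Body: q·7 + (1−q)·(-7) = 14q - 7
  -7q + 4 = 14q - 7  ⇒  -21q = -11  ⇒  q = 11/21.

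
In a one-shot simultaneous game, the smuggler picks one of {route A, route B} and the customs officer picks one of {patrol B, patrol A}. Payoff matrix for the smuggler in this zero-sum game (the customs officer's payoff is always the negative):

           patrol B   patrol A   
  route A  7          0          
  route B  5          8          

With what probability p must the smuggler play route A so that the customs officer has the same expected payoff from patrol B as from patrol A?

p = 3/10

The smuggler's mix must leave the customs officer indifferent between patrol B and patrol A.
  the customs officer's payoff to patrol B: p·(-7) + (1−p)·(-5) = -2p - 5
  the customs officer's payoff to patrol A: p·0 + (1−p)·(-8) = 8p - 8
  -2p - 5 = 8p - 8  ⇒  -10p = -3  ⇒  p = 3/10.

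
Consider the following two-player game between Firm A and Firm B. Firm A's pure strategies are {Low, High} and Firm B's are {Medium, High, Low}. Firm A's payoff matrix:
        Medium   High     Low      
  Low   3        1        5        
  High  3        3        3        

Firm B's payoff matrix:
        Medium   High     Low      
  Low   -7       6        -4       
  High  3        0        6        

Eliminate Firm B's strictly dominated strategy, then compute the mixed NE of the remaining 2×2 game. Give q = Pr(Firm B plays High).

Firm B's strategy Medium is strictly dominated by Low: -4 > -7 and 6 > 3. Eliminate Medium.
Firm B's mix must leave Firm A indifferent between Low and High.
  Firm A's payoff from Low: q·1 + (1−q)·5 = -4q + 5
  Firm A's payoff from High: q·3 + (1−q)·3 = 3
  -4q + 5 = 3  ⇒  -4q = -2  ⇒  q = 1/2.

q = 1/2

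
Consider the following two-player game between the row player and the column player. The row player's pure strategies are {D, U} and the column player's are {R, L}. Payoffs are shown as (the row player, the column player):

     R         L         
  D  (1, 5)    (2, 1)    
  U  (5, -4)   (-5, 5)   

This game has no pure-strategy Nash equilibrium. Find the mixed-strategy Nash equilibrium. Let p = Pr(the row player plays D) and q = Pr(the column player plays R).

Set the column player's expected payoff from R equal to that from L:
  the column player's payoff to R: p·5 + (1−p)·(-4) = 9p - 4
  the column player's payoff to L: p·1 + (1−p)·5 = -4p + 5
  9p - 4 = -4p + 5  ⇒  13p = 9  ⇒  p = 9/13.
Set the row player's expected payoff from D equal to that from U:
  the row player's payoff to D: q·1 + (1−q)·2 = -q + 2
  the row player's payoff to U: q·5 + (1−q)·(-5) = 10q - 5
  -q + 2 = 10q - 5  ⇒  -11q = -7  ⇒  q = 7/11.

p = 9/13, q = 7/11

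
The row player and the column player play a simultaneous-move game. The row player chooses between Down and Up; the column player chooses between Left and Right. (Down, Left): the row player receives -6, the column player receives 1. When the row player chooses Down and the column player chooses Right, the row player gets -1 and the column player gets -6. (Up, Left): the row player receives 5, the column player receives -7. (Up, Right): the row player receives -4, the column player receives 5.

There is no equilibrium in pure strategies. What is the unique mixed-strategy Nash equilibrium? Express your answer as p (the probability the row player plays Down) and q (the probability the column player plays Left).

p = 12/19, q = 3/14

The row player's mix must leave the column player indifferent between Left and Right.
  the column player's expected payoff from Left: p·1 + (1−p)·(-7) = 8p - 7
  the column player's expected payoff from Right: p·(-6) + (1−p)·5 = -11p + 5
  8p - 7 = -11p + 5  ⇒  19p = 12  ⇒  p = 12/19.
The column player's mix must leave the row player indifferent between Down and Up.
  the row player's payoff from Down: q·(-6) + (1−q)·(-1) = -5q - 1
  the row player's payoff from Up: q·5 + (1−q)·(-4) = 9q - 4
  -5q - 1 = 9q - 4  ⇒  -14q = -3  ⇒  q = 3/14.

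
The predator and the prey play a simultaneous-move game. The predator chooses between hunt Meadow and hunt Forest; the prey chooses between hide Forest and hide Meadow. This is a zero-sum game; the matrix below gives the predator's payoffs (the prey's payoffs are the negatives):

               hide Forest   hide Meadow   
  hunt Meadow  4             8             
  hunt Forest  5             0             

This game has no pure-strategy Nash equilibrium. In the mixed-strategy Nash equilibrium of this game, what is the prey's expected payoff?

-40/9

In a mixed equilibrium the prey is indifferent between hide Forest and hide Meadow; this condition fixes p.
  the prey's payoff to hide Forest: p·(-4) + (1−p)·(-5) = p - 5
  the prey's payoff to hide Meadow: p·(-8) + (1−p)·0 = -8p
  p - 5 = -8p  ⇒  9p = 5  ⇒  p = 5/9.
At equilibrium the prey is indifferent across columns, so the prey's payoff equals the payoff from hide Forest: (5/9)·(-4) + (4/9)·(-5) = -40/9.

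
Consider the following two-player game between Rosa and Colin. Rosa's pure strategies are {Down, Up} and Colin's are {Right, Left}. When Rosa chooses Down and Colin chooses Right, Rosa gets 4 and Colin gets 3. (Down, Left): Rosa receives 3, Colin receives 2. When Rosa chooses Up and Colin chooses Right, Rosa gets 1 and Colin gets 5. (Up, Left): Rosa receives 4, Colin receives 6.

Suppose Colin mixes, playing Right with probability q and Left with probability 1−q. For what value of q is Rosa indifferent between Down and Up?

q = 1/4

Rosa's indifference between Down and Up determines Colin's mixing probability q:
  Rosa's expected payoff from Down: q·4 + (1−q)·3 = q + 3
  Rosa's expected payoff from Up: q·1 + (1−q)·4 = -3q + 4
  q + 3 = -3q + 4  ⇒  4q = 1  ⇒  q = 1/4.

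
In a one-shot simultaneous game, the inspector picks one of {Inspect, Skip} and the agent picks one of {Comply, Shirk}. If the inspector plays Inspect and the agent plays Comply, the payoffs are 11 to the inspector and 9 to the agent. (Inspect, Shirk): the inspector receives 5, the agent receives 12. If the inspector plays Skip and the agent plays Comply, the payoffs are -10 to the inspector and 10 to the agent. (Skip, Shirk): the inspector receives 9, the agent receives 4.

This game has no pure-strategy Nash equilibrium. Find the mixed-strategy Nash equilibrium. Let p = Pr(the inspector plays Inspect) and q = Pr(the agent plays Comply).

The inspector's mix must leave the agent indifferent between Comply and Shirk.
  the agent's expected payoff from Comply: p·9 + (1−p)·10 = -p + 10
  the agent's expected payoff from Shirk: p·12 + (1−p)·4 = 8p + 4
  -p + 10 = 8p + 4  ⇒  -9p = -6  ⇒  p = 2/3.
Set the inspector's expected payoff from Inspect equal to that from Skip:
  the inspector's payoff to Inspect: q·11 + (1−q)·5 = 6q + 5
  the inspector's payoff to Skip: q·(-10) + (1−q)·9 = -19q + 9
  6q + 5 = -19q + 9  ⇒  25q = 4  ⇒  q = 4/25.

p = 2/3, q = 4/25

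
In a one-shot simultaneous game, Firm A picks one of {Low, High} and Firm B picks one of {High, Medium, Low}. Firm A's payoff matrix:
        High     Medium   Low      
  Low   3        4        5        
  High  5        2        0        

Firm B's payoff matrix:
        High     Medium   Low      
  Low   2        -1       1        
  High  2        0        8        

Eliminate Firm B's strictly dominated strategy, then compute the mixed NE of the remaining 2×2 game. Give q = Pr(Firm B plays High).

q = 5/7

Firm B's strategy Medium is strictly dominated by High: 2 > -1 and 2 > 0. Eliminate Medium.
In a mixed equilibrium Firm A is indifferent between Low and High; this condition fixes q.
  Firm A's payoff to Low: q·3 + (1−q)·5 = -2q + 5
  Firm A's payoff to High: q·5 + (1−q)·0 = 5q
  -2q + 5 = 5q  ⇒  -7q = -5  ⇒  q = 5/7.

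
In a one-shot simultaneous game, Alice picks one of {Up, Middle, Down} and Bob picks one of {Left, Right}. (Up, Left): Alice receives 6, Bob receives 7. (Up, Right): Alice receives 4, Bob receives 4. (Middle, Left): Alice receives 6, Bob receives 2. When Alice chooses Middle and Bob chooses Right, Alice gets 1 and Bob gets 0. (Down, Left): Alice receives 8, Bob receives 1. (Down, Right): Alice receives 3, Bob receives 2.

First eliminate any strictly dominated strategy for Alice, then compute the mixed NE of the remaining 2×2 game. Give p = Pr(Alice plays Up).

p = 1/4

Alice's strategy Middle is strictly dominated by Down: 8 > 6 and 3 > 1. Eliminate Middle.
Bob's indifference between Left and Right determines Alice's mixing probability p:
  Bob's payoff from Left: p·7 + (1−p)·1 = 6p + 1
  Bob's payoff from Right: p·4 + (1−p)·2 = 2p + 2
  6p + 1 = 2p + 2  ⇒  4p = 1  ⇒  p = 1/4.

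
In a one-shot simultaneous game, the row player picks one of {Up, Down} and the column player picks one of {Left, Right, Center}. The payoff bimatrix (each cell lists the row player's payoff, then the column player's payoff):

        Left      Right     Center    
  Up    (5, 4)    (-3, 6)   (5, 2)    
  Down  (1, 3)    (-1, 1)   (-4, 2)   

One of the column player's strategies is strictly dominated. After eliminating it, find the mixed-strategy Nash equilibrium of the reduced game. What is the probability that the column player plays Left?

q = 1/3

The column player's strategy Center is strictly dominated by Left: 4 > 2 and 3 > 2. Eliminate Center.
The row player's indifference between Up and Down determines the column player's mixing probability q:
  the row player's payoff from Up: q·5 + (1−q)·(-3) = 8q - 3
  the row player's payoff from Down: q·1 + (1−q)·(-1) = 2q - 1
  8q - 3 = 2q - 1  ⇒  6q = 2  ⇒  q = 1/3.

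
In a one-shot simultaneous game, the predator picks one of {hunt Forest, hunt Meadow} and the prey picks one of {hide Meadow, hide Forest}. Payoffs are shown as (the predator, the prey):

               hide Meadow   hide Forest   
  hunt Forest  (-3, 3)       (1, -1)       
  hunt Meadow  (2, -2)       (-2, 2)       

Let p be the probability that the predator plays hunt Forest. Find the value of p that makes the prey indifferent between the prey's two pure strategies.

The predator's mix must leave the prey indifferent between hide Meadow and hide Forest.
  the prey's expected payoff from hide Meadow: p·3 + (1−p)·(-2) = 5p - 2
  the prey's expected payoff from hide Forest: p·(-1) + (1−p)·2 = -3p + 2
  5p - 2 = -3p + 2  ⇒  8p = 4  ⇒  p = 1/2.

p = 1/2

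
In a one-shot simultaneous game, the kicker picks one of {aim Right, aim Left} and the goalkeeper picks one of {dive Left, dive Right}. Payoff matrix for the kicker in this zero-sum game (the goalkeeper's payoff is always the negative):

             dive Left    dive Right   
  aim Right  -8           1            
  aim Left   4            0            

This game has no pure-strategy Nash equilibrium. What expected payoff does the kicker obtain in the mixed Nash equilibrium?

4/13

The goalkeeper's mix must leave the kicker indifferent between aim Right and aim Left.
  the kicker's payoff from aim Right: q·(-8) + (1−q)·1 = -9q + 1
  the kicker's payoff from aim Left: q·4 + (1−q)·0 = 4q
  -9q + 1 = 4q  ⇒  -13q = -1  ⇒  q = 1/13.
At equilibrium the kicker is indifferent across rows, so the kicker's payoff equals the payoff from aim Right: (1/13)·(-8) + (12/13)·1 = 4/13.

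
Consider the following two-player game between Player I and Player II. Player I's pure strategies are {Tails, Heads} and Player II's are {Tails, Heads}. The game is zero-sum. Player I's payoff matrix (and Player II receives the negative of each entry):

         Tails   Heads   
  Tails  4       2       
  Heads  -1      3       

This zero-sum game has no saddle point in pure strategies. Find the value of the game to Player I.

v = 7/3

In a mixed equilibrium Player I is indifferent between Tails and Heads; this condition fixes q.
  Player I's expected payoff from Tails: q·4 + (1−q)·2 = 2q + 2
  Player I's expected payoff from Heads: q·(-1) + (1−q)·3 = -4q + 3
  2q + 2 = -4q + 3  ⇒  6q = 1  ⇒  q = 1/6.
The value is Player I's expected payoff against this mix (using Tails): (1/6)·4 + (5/6)·2 = 7/3.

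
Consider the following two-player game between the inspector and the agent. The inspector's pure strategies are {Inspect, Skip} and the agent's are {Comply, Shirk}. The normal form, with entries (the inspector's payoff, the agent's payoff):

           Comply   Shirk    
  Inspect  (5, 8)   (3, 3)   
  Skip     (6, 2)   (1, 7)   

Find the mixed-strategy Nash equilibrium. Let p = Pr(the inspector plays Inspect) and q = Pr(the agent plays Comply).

p = 1/2, q = 2/3

The inspector's mix must leave the agent indifferent between Comply and Shirk.
  the agent's payoff from Comply: p·8 + (1−p)·2 = 6p + 2
  the agent's payoff from Shirk: p·3 + (1−p)·7 = -4p + 7
  6p + 2 = -4p + 7  ⇒  10p = 5  ⇒  p = 1/2.
The inspector's indifference between Inspect and Skip determines the agent's mixing probability q:
  the inspector's payoff from Inspect: q·5 + (1−q)·3 = 2q + 3
  the inspector's payoff from Skip: q·6 + (1−q)·1 = 5q + 1
  2q + 3 = 5q + 1  ⇒  -3q = -2  ⇒  q = 2/3.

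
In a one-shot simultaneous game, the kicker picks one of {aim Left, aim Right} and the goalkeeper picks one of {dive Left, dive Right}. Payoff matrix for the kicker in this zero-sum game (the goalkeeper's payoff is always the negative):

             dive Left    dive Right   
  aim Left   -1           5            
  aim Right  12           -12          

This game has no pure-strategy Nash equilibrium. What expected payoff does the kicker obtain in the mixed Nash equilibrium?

For the kicker to be willing to mix, the kicker must be indifferent between aim Left and aim Right, which pins down the goalkeeper's mix.
  the kicker's expected payoff from aim Left: q·(-1) + (1−q)·5 = -6q + 5
  the kicker's expected payoff from aim Right: q·12 + (1−q)·(-12) = 24q - 12
  -6q + 5 = 24q - 12  ⇒  -30q = -17  ⇒  q = 17/30.
At equilibrium the kicker is indifferent across rows, so the kicker's payoff equals the payoff from aim Left: (17/30)·(-1) + (13/30)·5 = 8/5.

8/5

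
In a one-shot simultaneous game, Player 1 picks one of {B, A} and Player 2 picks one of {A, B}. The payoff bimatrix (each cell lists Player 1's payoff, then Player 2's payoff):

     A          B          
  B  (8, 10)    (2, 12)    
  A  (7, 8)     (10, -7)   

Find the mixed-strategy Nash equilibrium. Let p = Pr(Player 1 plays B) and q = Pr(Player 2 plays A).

For Player 2 to be willing to mix, Player 2 must be indifferent between A and B, which pins down Player 1's mix.
  Player 2's expected payoff from A: p·10 + (1−p)·8 = 2p + 8
  Player 2's expected payoff from B: p·12 + (1−p)·(-7) = 19p - 7
  2p + 8 = 19p - 7  ⇒  -17p = -15  ⇒  p = 15/17.
Set Player 1's expected payoff from B equal to that from A:
  Player 1's payoff to B: q·8 + (1−q)·2 = 6q + 2
  Player 1's payoff to A: q·7 + (1−q)·10 = -3q + 10
  6q + 2 = -3q + 10  ⇒  9q = 8  ⇒  q = 8/9.

p = 15/17, q = 8/9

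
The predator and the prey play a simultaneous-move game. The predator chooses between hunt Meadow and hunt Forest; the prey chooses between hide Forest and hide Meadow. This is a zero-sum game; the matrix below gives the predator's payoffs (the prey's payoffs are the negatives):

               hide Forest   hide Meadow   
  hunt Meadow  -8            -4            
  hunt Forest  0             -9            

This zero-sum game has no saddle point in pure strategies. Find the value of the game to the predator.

v = -72/13

The prey's mix must leave the predator indifferent between hunt Meadow and hunt Forest.
  the predator's payoff from hunt Meadow: q·(-8) + (1−q)·(-4) = -4q - 4
  the predator's payoff from hunt Forest: q·0 + (1−q)·(-9) = 9q - 9
  -4q - 4 = 9q - 9  ⇒  -13q = -5  ⇒  q = 5/13.
The value is the predator's expected payoff against this mix (using hunt Meadow): (5/13)·(-8) + (8/13)·(-4) = -72/13.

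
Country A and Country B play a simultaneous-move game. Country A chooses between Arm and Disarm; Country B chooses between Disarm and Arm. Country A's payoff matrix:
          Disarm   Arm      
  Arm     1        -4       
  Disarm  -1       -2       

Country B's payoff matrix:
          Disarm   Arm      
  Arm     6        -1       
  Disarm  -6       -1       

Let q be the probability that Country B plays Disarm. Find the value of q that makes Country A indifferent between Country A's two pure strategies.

q = 1/2

Set Country A's expected payoff from Arm equal to that from Disarm:
  Country A's expected payoff from Arm: q·1 + (1−q)·(-4) = 5q - 4
  Country A's expected payoff from Disarm: q·(-1) + (1−q)·(-2) = q - 2
  5q - 4 = q - 2  ⇒  4q = 2  ⇒  q = 1/2.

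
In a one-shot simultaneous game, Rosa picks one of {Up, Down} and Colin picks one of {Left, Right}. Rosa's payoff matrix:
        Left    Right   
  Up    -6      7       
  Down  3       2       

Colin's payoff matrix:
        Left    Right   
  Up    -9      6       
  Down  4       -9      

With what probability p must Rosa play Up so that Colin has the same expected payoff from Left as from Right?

For Colin to be willing to mix, Colin must be indifferent between Left and Right, which pins down Rosa's mix.
  Colin's payoff from Left: p·(-9) + (1−p)·4 = -13p + 4
  Colin's payoff from Right: p·6 + (1−p)·(-9) = 15p - 9
  -13p + 4 = 15p - 9  ⇒  -28p = -13  ⇒  p = 13/28.

p = 13/28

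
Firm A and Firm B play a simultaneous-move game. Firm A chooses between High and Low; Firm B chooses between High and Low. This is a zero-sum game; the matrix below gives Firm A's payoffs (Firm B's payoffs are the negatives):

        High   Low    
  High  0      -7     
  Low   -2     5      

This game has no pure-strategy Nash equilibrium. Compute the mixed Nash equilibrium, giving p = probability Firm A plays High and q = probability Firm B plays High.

p = 1/2, q = 6/7

Firm B's indifference between High and Low determines Firm A's mixing probability p:
  Firm B's payoff from High: p·0 + (1−p)·2 = -2p + 2
  Firm B's payoff from Low: p·7 + (1−p)·(-5) = 12p - 5
  -2p + 2 = 12p - 5  ⇒  -14p = -7  ⇒  p = 1/2.
In a mixed equilibrium Firm A is indifferent between High and Low; this condition fixes q.
  Firm A's payoff to High: q·0 + (1−q)·(-7) = 7q - 7
  Firm A's payoff to Low: q·(-2) + (1−q)·5 = -7q + 5
  7q - 7 = -7q + 5  ⇒  14q = 12  ⇒  q = 6/7.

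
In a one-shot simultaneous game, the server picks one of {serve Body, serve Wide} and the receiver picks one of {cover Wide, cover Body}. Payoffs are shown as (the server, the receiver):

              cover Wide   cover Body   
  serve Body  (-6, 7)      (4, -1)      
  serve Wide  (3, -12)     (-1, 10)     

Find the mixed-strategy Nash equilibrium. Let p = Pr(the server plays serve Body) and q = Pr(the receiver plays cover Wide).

The receiver's indifference between cover Wide and cover Body determines the server's mixing probability p:
  the receiver's payoff from cover Wide: p·7 + (1−p)·(-12) = 19p - 12
  the receiver's payoff from cover Body: p·(-1) + (1−p)·10 = -11p + 10
  19p - 12 = -11p + 10  ⇒  30p = 22  ⇒  p = 11/15.
Set the server's expected payoff from serve Body equal to that from serve Wide:
  the server's expected payoff from serve Body: q·(-6) + (1−q)·4 = -10q + 4
  the server's expected payoff from serve Wide: q·3 + (1−q)·(-1) = 4q - 1
  -10q + 4 = 4q - 1  ⇒  -14q = -5  ⇒  q = 5/14.

p = 11/15, q = 5/14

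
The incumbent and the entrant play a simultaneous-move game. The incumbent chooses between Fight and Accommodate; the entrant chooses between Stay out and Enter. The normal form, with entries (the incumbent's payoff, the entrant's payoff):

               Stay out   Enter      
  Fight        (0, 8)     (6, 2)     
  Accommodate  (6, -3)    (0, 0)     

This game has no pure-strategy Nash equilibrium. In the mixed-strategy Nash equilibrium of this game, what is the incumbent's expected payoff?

3

The incumbent's indifference between Fight and Accommodate determines the entrant's mixing probability q:
  the incumbent's expected payoff from Fight: q·0 + (1−q)·6 = -6q + 6
  the incumbent's expected payoff from Accommodate: q·6 + (1−q)·0 = 6q
  -6q + 6 = 6q  ⇒  -12q = -6  ⇒  q = 1/2.
At equilibrium the incumbent is indifferent across rows, so the incumbent's payoff equals the payoff from Fight: (1/2)·0 + (1/2)·6 = 3.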